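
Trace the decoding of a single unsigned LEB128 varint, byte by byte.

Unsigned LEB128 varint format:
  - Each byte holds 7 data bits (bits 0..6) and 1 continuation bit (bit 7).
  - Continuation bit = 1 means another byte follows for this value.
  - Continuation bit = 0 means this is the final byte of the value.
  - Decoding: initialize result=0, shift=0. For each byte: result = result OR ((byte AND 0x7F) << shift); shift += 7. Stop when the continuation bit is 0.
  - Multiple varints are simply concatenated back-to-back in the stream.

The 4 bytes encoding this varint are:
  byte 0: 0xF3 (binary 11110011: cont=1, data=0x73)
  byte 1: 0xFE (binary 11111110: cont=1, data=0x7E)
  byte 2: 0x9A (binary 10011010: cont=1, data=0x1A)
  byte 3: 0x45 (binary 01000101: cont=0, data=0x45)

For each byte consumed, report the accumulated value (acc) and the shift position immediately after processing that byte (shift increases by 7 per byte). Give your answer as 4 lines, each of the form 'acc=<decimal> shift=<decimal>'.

byte 0=0xF3: payload=0x73=115, contrib = 115<<0 = 115; acc -> 115, shift -> 7
byte 1=0xFE: payload=0x7E=126, contrib = 126<<7 = 16128; acc -> 16243, shift -> 14
byte 2=0x9A: payload=0x1A=26, contrib = 26<<14 = 425984; acc -> 442227, shift -> 21
byte 3=0x45: payload=0x45=69, contrib = 69<<21 = 144703488; acc -> 145145715, shift -> 28

Answer: acc=115 shift=7
acc=16243 shift=14
acc=442227 shift=21
acc=145145715 shift=28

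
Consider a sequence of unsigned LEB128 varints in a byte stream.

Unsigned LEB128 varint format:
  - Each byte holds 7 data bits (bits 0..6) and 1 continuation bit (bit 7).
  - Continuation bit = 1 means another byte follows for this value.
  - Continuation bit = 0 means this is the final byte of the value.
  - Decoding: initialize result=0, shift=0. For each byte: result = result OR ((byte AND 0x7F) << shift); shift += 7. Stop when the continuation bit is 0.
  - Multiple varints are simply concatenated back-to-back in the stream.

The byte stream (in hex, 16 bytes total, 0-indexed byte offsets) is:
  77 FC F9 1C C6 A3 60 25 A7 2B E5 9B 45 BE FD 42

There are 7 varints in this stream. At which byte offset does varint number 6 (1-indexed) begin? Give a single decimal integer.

Answer: 10

Derivation:
  byte[0]=0x77 cont=0 payload=0x77=119: acc |= 119<<0 -> acc=119 shift=7 [end]
Varint 1: bytes[0:1] = 77 -> value 119 (1 byte(s))
  byte[1]=0xFC cont=1 payload=0x7C=124: acc |= 124<<0 -> acc=124 shift=7
  byte[2]=0xF9 cont=1 payload=0x79=121: acc |= 121<<7 -> acc=15612 shift=14
  byte[3]=0x1C cont=0 payload=0x1C=28: acc |= 28<<14 -> acc=474364 shift=21 [end]
Varint 2: bytes[1:4] = FC F9 1C -> value 474364 (3 byte(s))
  byte[4]=0xC6 cont=1 payload=0x46=70: acc |= 70<<0 -> acc=70 shift=7
  byte[5]=0xA3 cont=1 payload=0x23=35: acc |= 35<<7 -> acc=4550 shift=14
  byte[6]=0x60 cont=0 payload=0x60=96: acc |= 96<<14 -> acc=1577414 shift=21 [end]
Varint 3: bytes[4:7] = C6 A3 60 -> value 1577414 (3 byte(s))
  byte[7]=0x25 cont=0 payload=0x25=37: acc |= 37<<0 -> acc=37 shift=7 [end]
Varint 4: bytes[7:8] = 25 -> value 37 (1 byte(s))
  byte[8]=0xA7 cont=1 payload=0x27=39: acc |= 39<<0 -> acc=39 shift=7
  byte[9]=0x2B cont=0 payload=0x2B=43: acc |= 43<<7 -> acc=5543 shift=14 [end]
Varint 5: bytes[8:10] = A7 2B -> value 5543 (2 byte(s))
  byte[10]=0xE5 cont=1 payload=0x65=101: acc |= 101<<0 -> acc=101 shift=7
  byte[11]=0x9B cont=1 payload=0x1B=27: acc |= 27<<7 -> acc=3557 shift=14
  byte[12]=0x45 cont=0 payload=0x45=69: acc |= 69<<14 -> acc=1134053 shift=21 [end]
Varint 6: bytes[10:13] = E5 9B 45 -> value 1134053 (3 byte(s))
  byte[13]=0xBE cont=1 payload=0x3E=62: acc |= 62<<0 -> acc=62 shift=7
  byte[14]=0xFD cont=1 payload=0x7D=125: acc |= 125<<7 -> acc=16062 shift=14
  byte[15]=0x42 cont=0 payload=0x42=66: acc |= 66<<14 -> acc=1097406 shift=21 [end]
Varint 7: bytes[13:16] = BE FD 42 -> value 1097406 (3 byte(s))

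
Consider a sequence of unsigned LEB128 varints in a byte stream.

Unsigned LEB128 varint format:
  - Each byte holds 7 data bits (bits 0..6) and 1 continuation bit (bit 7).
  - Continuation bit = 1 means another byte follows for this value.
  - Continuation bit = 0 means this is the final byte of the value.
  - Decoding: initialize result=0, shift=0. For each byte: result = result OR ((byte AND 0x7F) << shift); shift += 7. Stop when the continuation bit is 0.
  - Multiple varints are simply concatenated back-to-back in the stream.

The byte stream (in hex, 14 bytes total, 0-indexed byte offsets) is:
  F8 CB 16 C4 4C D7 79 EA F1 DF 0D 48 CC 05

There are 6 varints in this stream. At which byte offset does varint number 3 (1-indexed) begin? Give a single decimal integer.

Answer: 5

Derivation:
  byte[0]=0xF8 cont=1 payload=0x78=120: acc |= 120<<0 -> acc=120 shift=7
  byte[1]=0xCB cont=1 payload=0x4B=75: acc |= 75<<7 -> acc=9720 shift=14
  byte[2]=0x16 cont=0 payload=0x16=22: acc |= 22<<14 -> acc=370168 shift=21 [end]
Varint 1: bytes[0:3] = F8 CB 16 -> value 370168 (3 byte(s))
  byte[3]=0xC4 cont=1 payload=0x44=68: acc |= 68<<0 -> acc=68 shift=7
  byte[4]=0x4C cont=0 payload=0x4C=76: acc |= 76<<7 -> acc=9796 shift=14 [end]
Varint 2: bytes[3:5] = C4 4C -> value 9796 (2 byte(s))
  byte[5]=0xD7 cont=1 payload=0x57=87: acc |= 87<<0 -> acc=87 shift=7
  byte[6]=0x79 cont=0 payload=0x79=121: acc |= 121<<7 -> acc=15575 shift=14 [end]
Varint 3: bytes[5:7] = D7 79 -> value 15575 (2 byte(s))
  byte[7]=0xEA cont=1 payload=0x6A=106: acc |= 106<<0 -> acc=106 shift=7
  byte[8]=0xF1 cont=1 payload=0x71=113: acc |= 113<<7 -> acc=14570 shift=14
  byte[9]=0xDF cont=1 payload=0x5F=95: acc |= 95<<14 -> acc=1571050 shift=21
  byte[10]=0x0D cont=0 payload=0x0D=13: acc |= 13<<21 -> acc=28834026 shift=28 [end]
Varint 4: bytes[7:11] = EA F1 DF 0D -> value 28834026 (4 byte(s))
  byte[11]=0x48 cont=0 payload=0x48=72: acc |= 72<<0 -> acc=72 shift=7 [end]
Varint 5: bytes[11:12] = 48 -> value 72 (1 byte(s))
  byte[12]=0xCC cont=1 payload=0x4C=76: acc |= 76<<0 -> acc=76 shift=7
  byte[13]=0x05 cont=0 payload=0x05=5: acc |= 5<<7 -> acc=716 shift=14 [end]
Varint 6: bytes[12:14] = CC 05 -> value 716 (2 byte(s))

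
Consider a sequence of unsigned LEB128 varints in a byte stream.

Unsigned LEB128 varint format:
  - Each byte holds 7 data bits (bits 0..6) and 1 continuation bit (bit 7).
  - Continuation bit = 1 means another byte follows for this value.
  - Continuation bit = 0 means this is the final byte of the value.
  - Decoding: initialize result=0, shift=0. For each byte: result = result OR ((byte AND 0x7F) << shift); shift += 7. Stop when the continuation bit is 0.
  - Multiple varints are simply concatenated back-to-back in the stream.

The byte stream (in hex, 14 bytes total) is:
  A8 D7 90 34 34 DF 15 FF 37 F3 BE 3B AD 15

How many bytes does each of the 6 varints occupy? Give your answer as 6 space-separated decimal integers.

Answer: 4 1 2 2 3 2

Derivation:
  byte[0]=0xA8 cont=1 payload=0x28=40: acc |= 40<<0 -> acc=40 shift=7
  byte[1]=0xD7 cont=1 payload=0x57=87: acc |= 87<<7 -> acc=11176 shift=14
  byte[2]=0x90 cont=1 payload=0x10=16: acc |= 16<<14 -> acc=273320 shift=21
  byte[3]=0x34 cont=0 payload=0x34=52: acc |= 52<<21 -> acc=109325224 shift=28 [end]
Varint 1: bytes[0:4] = A8 D7 90 34 -> value 109325224 (4 byte(s))
  byte[4]=0x34 cont=0 payload=0x34=52: acc |= 52<<0 -> acc=52 shift=7 [end]
Varint 2: bytes[4:5] = 34 -> value 52 (1 byte(s))
  byte[5]=0xDF cont=1 payload=0x5F=95: acc |= 95<<0 -> acc=95 shift=7
  byte[6]=0x15 cont=0 payload=0x15=21: acc |= 21<<7 -> acc=2783 shift=14 [end]
Varint 3: bytes[5:7] = DF 15 -> value 2783 (2 byte(s))
  byte[7]=0xFF cont=1 payload=0x7F=127: acc |= 127<<0 -> acc=127 shift=7
  byte[8]=0x37 cont=0 payload=0x37=55: acc |= 55<<7 -> acc=7167 shift=14 [end]
Varint 4: bytes[7:9] = FF 37 -> value 7167 (2 byte(s))
  byte[9]=0xF3 cont=1 payload=0x73=115: acc |= 115<<0 -> acc=115 shift=7
  byte[10]=0xBE cont=1 payload=0x3E=62: acc |= 62<<7 -> acc=8051 shift=14
  byte[11]=0x3B cont=0 payload=0x3B=59: acc |= 59<<14 -> acc=974707 shift=21 [end]
Varint 5: bytes[9:12] = F3 BE 3B -> value 974707 (3 byte(s))
  byte[12]=0xAD cont=1 payload=0x2D=45: acc |= 45<<0 -> acc=45 shift=7
  byte[13]=0x15 cont=0 payload=0x15=21: acc |= 21<<7 -> acc=2733 shift=14 [end]
Varint 6: bytes[12:14] = AD 15 -> value 2733 (2 byte(s))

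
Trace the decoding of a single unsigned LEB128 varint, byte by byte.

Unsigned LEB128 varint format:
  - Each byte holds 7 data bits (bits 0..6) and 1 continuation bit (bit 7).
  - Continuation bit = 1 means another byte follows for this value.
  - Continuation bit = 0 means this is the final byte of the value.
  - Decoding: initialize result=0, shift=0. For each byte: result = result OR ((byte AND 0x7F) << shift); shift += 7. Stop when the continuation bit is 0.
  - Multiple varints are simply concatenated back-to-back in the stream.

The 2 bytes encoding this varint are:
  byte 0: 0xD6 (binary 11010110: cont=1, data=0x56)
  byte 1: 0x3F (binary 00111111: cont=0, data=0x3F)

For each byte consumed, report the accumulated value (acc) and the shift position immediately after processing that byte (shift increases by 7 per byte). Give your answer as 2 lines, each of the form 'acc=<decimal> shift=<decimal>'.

Answer: acc=86 shift=7
acc=8150 shift=14

Derivation:
byte 0=0xD6: payload=0x56=86, contrib = 86<<0 = 86; acc -> 86, shift -> 7
byte 1=0x3F: payload=0x3F=63, contrib = 63<<7 = 8064; acc -> 8150, shift -> 14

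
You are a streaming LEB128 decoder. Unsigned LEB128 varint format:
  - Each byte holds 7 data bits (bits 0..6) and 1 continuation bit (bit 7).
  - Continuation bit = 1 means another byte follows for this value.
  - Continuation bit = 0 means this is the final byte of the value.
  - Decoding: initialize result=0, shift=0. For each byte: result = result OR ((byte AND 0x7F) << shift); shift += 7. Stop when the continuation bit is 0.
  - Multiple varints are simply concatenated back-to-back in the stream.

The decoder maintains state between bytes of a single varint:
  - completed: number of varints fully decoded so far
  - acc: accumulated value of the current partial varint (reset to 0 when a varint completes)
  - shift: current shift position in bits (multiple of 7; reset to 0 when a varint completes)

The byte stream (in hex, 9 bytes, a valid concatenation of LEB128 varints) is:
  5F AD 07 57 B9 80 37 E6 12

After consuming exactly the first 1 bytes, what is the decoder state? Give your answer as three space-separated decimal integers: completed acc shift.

byte[0]=0x5F cont=0 payload=0x5F: varint #1 complete (value=95); reset -> completed=1 acc=0 shift=0

Answer: 1 0 0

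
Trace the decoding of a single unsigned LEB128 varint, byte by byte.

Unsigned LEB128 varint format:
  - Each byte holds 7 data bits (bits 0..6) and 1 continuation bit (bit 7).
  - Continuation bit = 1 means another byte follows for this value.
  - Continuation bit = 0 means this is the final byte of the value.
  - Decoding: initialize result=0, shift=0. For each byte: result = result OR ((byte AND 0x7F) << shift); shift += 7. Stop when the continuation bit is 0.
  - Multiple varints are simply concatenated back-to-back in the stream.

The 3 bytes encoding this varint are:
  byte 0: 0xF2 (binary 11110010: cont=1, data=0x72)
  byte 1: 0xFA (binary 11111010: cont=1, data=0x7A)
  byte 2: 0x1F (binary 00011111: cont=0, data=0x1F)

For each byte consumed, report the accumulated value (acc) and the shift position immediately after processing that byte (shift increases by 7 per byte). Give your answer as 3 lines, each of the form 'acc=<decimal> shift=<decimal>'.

Answer: acc=114 shift=7
acc=15730 shift=14
acc=523634 shift=21

Derivation:
byte 0=0xF2: payload=0x72=114, contrib = 114<<0 = 114; acc -> 114, shift -> 7
byte 1=0xFA: payload=0x7A=122, contrib = 122<<7 = 15616; acc -> 15730, shift -> 14
byte 2=0x1F: payload=0x1F=31, contrib = 31<<14 = 507904; acc -> 523634, shift -> 21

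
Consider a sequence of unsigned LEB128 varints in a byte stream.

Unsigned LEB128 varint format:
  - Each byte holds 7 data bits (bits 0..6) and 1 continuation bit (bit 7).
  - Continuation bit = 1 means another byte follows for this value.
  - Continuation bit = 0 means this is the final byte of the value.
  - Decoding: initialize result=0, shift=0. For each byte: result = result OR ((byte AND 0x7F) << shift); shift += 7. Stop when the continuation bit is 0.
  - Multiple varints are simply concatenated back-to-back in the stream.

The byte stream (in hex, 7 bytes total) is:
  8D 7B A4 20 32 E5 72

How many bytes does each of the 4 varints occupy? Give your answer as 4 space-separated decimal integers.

Answer: 2 2 1 2

Derivation:
  byte[0]=0x8D cont=1 payload=0x0D=13: acc |= 13<<0 -> acc=13 shift=7
  byte[1]=0x7B cont=0 payload=0x7B=123: acc |= 123<<7 -> acc=15757 shift=14 [end]
Varint 1: bytes[0:2] = 8D 7B -> value 15757 (2 byte(s))
  byte[2]=0xA4 cont=1 payload=0x24=36: acc |= 36<<0 -> acc=36 shift=7
  byte[3]=0x20 cont=0 payload=0x20=32: acc |= 32<<7 -> acc=4132 shift=14 [end]
Varint 2: bytes[2:4] = A4 20 -> value 4132 (2 byte(s))
  byte[4]=0x32 cont=0 payload=0x32=50: acc |= 50<<0 -> acc=50 shift=7 [end]
Varint 3: bytes[4:5] = 32 -> value 50 (1 byte(s))
  byte[5]=0xE5 cont=1 payload=0x65=101: acc |= 101<<0 -> acc=101 shift=7
  byte[6]=0x72 cont=0 payload=0x72=114: acc |= 114<<7 -> acc=14693 shift=14 [end]
Varint 4: bytes[5:7] = E5 72 -> value 14693 (2 byte(s))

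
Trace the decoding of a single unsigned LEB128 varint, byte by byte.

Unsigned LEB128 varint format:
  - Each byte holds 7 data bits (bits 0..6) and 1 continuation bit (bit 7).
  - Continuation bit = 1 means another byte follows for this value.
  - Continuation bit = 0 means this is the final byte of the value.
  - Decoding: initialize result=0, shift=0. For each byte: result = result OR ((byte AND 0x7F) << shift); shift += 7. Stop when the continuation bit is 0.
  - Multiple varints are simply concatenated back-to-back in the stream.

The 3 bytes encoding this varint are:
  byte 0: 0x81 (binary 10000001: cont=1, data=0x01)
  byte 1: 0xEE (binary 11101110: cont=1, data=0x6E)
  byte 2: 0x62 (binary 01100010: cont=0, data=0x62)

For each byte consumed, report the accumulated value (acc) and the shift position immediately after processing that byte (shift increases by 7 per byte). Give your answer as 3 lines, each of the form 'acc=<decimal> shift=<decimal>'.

Answer: acc=1 shift=7
acc=14081 shift=14
acc=1619713 shift=21

Derivation:
byte 0=0x81: payload=0x01=1, contrib = 1<<0 = 1; acc -> 1, shift -> 7
byte 1=0xEE: payload=0x6E=110, contrib = 110<<7 = 14080; acc -> 14081, shift -> 14
byte 2=0x62: payload=0x62=98, contrib = 98<<14 = 1605632; acc -> 1619713, shift -> 21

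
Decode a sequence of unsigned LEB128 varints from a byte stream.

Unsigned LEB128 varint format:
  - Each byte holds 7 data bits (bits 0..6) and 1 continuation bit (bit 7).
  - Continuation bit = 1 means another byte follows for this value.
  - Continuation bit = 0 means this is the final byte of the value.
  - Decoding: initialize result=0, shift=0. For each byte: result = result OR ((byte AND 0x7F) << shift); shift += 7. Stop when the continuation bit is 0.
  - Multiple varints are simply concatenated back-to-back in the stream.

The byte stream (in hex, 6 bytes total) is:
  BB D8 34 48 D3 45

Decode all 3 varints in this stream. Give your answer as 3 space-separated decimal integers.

Answer: 863291 72 8915

Derivation:
  byte[0]=0xBB cont=1 payload=0x3B=59: acc |= 59<<0 -> acc=59 shift=7
  byte[1]=0xD8 cont=1 payload=0x58=88: acc |= 88<<7 -> acc=11323 shift=14
  byte[2]=0x34 cont=0 payload=0x34=52: acc |= 52<<14 -> acc=863291 shift=21 [end]
Varint 1: bytes[0:3] = BB D8 34 -> value 863291 (3 byte(s))
  byte[3]=0x48 cont=0 payload=0x48=72: acc |= 72<<0 -> acc=72 shift=7 [end]
Varint 2: bytes[3:4] = 48 -> value 72 (1 byte(s))
  byte[4]=0xD3 cont=1 payload=0x53=83: acc |= 83<<0 -> acc=83 shift=7
  byte[5]=0x45 cont=0 payload=0x45=69: acc |= 69<<7 -> acc=8915 shift=14 [end]
Varint 3: bytes[4:6] = D3 45 -> value 8915 (2 byte(s))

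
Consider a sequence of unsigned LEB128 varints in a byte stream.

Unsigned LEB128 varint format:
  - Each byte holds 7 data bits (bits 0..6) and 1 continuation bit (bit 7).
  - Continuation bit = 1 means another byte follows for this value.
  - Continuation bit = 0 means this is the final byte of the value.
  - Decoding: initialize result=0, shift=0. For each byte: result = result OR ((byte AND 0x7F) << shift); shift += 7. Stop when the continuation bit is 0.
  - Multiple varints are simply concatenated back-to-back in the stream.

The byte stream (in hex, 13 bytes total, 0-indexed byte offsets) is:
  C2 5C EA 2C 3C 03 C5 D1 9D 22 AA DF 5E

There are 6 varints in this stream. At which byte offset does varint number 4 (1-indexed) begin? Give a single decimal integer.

Answer: 5

Derivation:
  byte[0]=0xC2 cont=1 payload=0x42=66: acc |= 66<<0 -> acc=66 shift=7
  byte[1]=0x5C cont=0 payload=0x5C=92: acc |= 92<<7 -> acc=11842 shift=14 [end]
Varint 1: bytes[0:2] = C2 5C -> value 11842 (2 byte(s))
  byte[2]=0xEA cont=1 payload=0x6A=106: acc |= 106<<0 -> acc=106 shift=7
  byte[3]=0x2C cont=0 payload=0x2C=44: acc |= 44<<7 -> acc=5738 shift=14 [end]
Varint 2: bytes[2:4] = EA 2C -> value 5738 (2 byte(s))
  byte[4]=0x3C cont=0 payload=0x3C=60: acc |= 60<<0 -> acc=60 shift=7 [end]
Varint 3: bytes[4:5] = 3C -> value 60 (1 byte(s))
  byte[5]=0x03 cont=0 payload=0x03=3: acc |= 3<<0 -> acc=3 shift=7 [end]
Varint 4: bytes[5:6] = 03 -> value 3 (1 byte(s))
  byte[6]=0xC5 cont=1 payload=0x45=69: acc |= 69<<0 -> acc=69 shift=7
  byte[7]=0xD1 cont=1 payload=0x51=81: acc |= 81<<7 -> acc=10437 shift=14
  byte[8]=0x9D cont=1 payload=0x1D=29: acc |= 29<<14 -> acc=485573 shift=21
  byte[9]=0x22 cont=0 payload=0x22=34: acc |= 34<<21 -> acc=71788741 shift=28 [end]
Varint 5: bytes[6:10] = C5 D1 9D 22 -> value 71788741 (4 byte(s))
  byte[10]=0xAA cont=1 payload=0x2A=42: acc |= 42<<0 -> acc=42 shift=7
  byte[11]=0xDF cont=1 payload=0x5F=95: acc |= 95<<7 -> acc=12202 shift=14
  byte[12]=0x5E cont=0 payload=0x5E=94: acc |= 94<<14 -> acc=1552298 shift=21 [end]
Varint 6: bytes[10:13] = AA DF 5E -> value 1552298 (3 byte(s))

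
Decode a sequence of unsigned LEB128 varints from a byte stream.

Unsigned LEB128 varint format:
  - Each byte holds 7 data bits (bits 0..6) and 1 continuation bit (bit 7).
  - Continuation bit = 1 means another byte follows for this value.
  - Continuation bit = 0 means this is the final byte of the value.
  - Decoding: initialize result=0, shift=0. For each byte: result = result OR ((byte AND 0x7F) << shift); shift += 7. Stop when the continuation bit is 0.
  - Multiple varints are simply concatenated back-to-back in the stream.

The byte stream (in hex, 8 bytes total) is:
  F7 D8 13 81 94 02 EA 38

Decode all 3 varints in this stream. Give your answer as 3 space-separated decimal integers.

Answer: 322679 35329 7274

Derivation:
  byte[0]=0xF7 cont=1 payload=0x77=119: acc |= 119<<0 -> acc=119 shift=7
  byte[1]=0xD8 cont=1 payload=0x58=88: acc |= 88<<7 -> acc=11383 shift=14
  byte[2]=0x13 cont=0 payload=0x13=19: acc |= 19<<14 -> acc=322679 shift=21 [end]
Varint 1: bytes[0:3] = F7 D8 13 -> value 322679 (3 byte(s))
  byte[3]=0x81 cont=1 payload=0x01=1: acc |= 1<<0 -> acc=1 shift=7
  byte[4]=0x94 cont=1 payload=0x14=20: acc |= 20<<7 -> acc=2561 shift=14
  byte[5]=0x02 cont=0 payload=0x02=2: acc |= 2<<14 -> acc=35329 shift=21 [end]
Varint 2: bytes[3:6] = 81 94 02 -> value 35329 (3 byte(s))
  byte[6]=0xEA cont=1 payload=0x6A=106: acc |= 106<<0 -> acc=106 shift=7
  byte[7]=0x38 cont=0 payload=0x38=56: acc |= 56<<7 -> acc=7274 shift=14 [end]
Varint 3: bytes[6:8] = EA 38 -> value 7274 (2 byte(s))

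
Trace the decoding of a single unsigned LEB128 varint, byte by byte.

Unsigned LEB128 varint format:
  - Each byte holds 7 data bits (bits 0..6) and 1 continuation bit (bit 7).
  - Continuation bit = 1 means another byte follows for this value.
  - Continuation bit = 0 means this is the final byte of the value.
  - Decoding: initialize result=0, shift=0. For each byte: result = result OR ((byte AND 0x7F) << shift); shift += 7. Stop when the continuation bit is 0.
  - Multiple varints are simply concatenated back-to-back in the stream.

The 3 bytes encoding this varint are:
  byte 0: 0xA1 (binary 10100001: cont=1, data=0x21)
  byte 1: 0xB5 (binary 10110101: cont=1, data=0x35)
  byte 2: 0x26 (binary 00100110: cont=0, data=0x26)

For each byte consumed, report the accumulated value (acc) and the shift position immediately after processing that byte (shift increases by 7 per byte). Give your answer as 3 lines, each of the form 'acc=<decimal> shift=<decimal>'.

byte 0=0xA1: payload=0x21=33, contrib = 33<<0 = 33; acc -> 33, shift -> 7
byte 1=0xB5: payload=0x35=53, contrib = 53<<7 = 6784; acc -> 6817, shift -> 14
byte 2=0x26: payload=0x26=38, contrib = 38<<14 = 622592; acc -> 629409, shift -> 21

Answer: acc=33 shift=7
acc=6817 shift=14
acc=629409 shift=21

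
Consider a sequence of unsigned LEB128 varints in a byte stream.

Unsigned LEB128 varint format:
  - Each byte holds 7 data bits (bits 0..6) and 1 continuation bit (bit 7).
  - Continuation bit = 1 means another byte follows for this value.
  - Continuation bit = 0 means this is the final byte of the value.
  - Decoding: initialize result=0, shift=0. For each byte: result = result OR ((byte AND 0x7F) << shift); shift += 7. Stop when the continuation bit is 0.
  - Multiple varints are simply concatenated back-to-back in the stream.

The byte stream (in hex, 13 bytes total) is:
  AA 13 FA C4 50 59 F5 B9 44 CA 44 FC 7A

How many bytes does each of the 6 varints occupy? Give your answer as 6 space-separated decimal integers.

Answer: 2 3 1 3 2 2

Derivation:
  byte[0]=0xAA cont=1 payload=0x2A=42: acc |= 42<<0 -> acc=42 shift=7
  byte[1]=0x13 cont=0 payload=0x13=19: acc |= 19<<7 -> acc=2474 shift=14 [end]
Varint 1: bytes[0:2] = AA 13 -> value 2474 (2 byte(s))
  byte[2]=0xFA cont=1 payload=0x7A=122: acc |= 122<<0 -> acc=122 shift=7
  byte[3]=0xC4 cont=1 payload=0x44=68: acc |= 68<<7 -> acc=8826 shift=14
  byte[4]=0x50 cont=0 payload=0x50=80: acc |= 80<<14 -> acc=1319546 shift=21 [end]
Varint 2: bytes[2:5] = FA C4 50 -> value 1319546 (3 byte(s))
  byte[5]=0x59 cont=0 payload=0x59=89: acc |= 89<<0 -> acc=89 shift=7 [end]
Varint 3: bytes[5:6] = 59 -> value 89 (1 byte(s))
  byte[6]=0xF5 cont=1 payload=0x75=117: acc |= 117<<0 -> acc=117 shift=7
  byte[7]=0xB9 cont=1 payload=0x39=57: acc |= 57<<7 -> acc=7413 shift=14
  byte[8]=0x44 cont=0 payload=0x44=68: acc |= 68<<14 -> acc=1121525 shift=21 [end]
Varint 4: bytes[6:9] = F5 B9 44 -> value 1121525 (3 byte(s))
  byte[9]=0xCA cont=1 payload=0x4A=74: acc |= 74<<0 -> acc=74 shift=7
  byte[10]=0x44 cont=0 payload=0x44=68: acc |= 68<<7 -> acc=8778 shift=14 [end]
Varint 5: bytes[9:11] = CA 44 -> value 8778 (2 byte(s))
  byte[11]=0xFC cont=1 payload=0x7C=124: acc |= 124<<0 -> acc=124 shift=7
  byte[12]=0x7A cont=0 payload=0x7A=122: acc |= 122<<7 -> acc=15740 shift=14 [end]
Varint 6: bytes[11:13] = FC 7A -> value 15740 (2 byte(s))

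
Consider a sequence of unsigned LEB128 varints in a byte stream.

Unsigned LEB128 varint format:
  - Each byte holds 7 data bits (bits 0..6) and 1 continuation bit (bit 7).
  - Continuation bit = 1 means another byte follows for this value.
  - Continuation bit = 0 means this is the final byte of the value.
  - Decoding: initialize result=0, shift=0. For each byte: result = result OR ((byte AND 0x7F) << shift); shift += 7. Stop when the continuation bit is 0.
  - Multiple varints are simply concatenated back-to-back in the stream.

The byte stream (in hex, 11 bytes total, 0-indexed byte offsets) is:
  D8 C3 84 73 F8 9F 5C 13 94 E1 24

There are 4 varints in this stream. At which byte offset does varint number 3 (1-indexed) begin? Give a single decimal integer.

Answer: 7

Derivation:
  byte[0]=0xD8 cont=1 payload=0x58=88: acc |= 88<<0 -> acc=88 shift=7
  byte[1]=0xC3 cont=1 payload=0x43=67: acc |= 67<<7 -> acc=8664 shift=14
  byte[2]=0x84 cont=1 payload=0x04=4: acc |= 4<<14 -> acc=74200 shift=21
  byte[3]=0x73 cont=0 payload=0x73=115: acc |= 115<<21 -> acc=241246680 shift=28 [end]
Varint 1: bytes[0:4] = D8 C3 84 73 -> value 241246680 (4 byte(s))
  byte[4]=0xF8 cont=1 payload=0x78=120: acc |= 120<<0 -> acc=120 shift=7
  byte[5]=0x9F cont=1 payload=0x1F=31: acc |= 31<<7 -> acc=4088 shift=14
  byte[6]=0x5C cont=0 payload=0x5C=92: acc |= 92<<14 -> acc=1511416 shift=21 [end]
Varint 2: bytes[4:7] = F8 9F 5C -> value 1511416 (3 byte(s))
  byte[7]=0x13 cont=0 payload=0x13=19: acc |= 19<<0 -> acc=19 shift=7 [end]
Varint 3: bytes[7:8] = 13 -> value 19 (1 byte(s))
  byte[8]=0x94 cont=1 payload=0x14=20: acc |= 20<<0 -> acc=20 shift=7
  byte[9]=0xE1 cont=1 payload=0x61=97: acc |= 97<<7 -> acc=12436 shift=14
  byte[10]=0x24 cont=0 payload=0x24=36: acc |= 36<<14 -> acc=602260 shift=21 [end]
Varint 4: bytes[8:11] = 94 E1 24 -> value 602260 (3 byte(s))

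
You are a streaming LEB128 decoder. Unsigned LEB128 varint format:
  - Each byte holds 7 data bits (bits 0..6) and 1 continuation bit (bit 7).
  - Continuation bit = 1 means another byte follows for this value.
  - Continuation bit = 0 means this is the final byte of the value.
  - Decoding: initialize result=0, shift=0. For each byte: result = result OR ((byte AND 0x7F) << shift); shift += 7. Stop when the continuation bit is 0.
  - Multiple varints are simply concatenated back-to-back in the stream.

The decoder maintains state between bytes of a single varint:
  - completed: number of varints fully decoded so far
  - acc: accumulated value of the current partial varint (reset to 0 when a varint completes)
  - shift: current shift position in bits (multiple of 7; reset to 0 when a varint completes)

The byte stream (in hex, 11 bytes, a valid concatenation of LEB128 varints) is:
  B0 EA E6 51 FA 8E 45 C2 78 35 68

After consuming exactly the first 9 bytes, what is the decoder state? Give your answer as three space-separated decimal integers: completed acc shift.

Answer: 3 0 0

Derivation:
byte[0]=0xB0 cont=1 payload=0x30: acc |= 48<<0 -> completed=0 acc=48 shift=7
byte[1]=0xEA cont=1 payload=0x6A: acc |= 106<<7 -> completed=0 acc=13616 shift=14
byte[2]=0xE6 cont=1 payload=0x66: acc |= 102<<14 -> completed=0 acc=1684784 shift=21
byte[3]=0x51 cont=0 payload=0x51: varint #1 complete (value=171554096); reset -> completed=1 acc=0 shift=0
byte[4]=0xFA cont=1 payload=0x7A: acc |= 122<<0 -> completed=1 acc=122 shift=7
byte[5]=0x8E cont=1 payload=0x0E: acc |= 14<<7 -> completed=1 acc=1914 shift=14
byte[6]=0x45 cont=0 payload=0x45: varint #2 complete (value=1132410); reset -> completed=2 acc=0 shift=0
byte[7]=0xC2 cont=1 payload=0x42: acc |= 66<<0 -> completed=2 acc=66 shift=7
byte[8]=0x78 cont=0 payload=0x78: varint #3 complete (value=15426); reset -> completed=3 acc=0 shift=0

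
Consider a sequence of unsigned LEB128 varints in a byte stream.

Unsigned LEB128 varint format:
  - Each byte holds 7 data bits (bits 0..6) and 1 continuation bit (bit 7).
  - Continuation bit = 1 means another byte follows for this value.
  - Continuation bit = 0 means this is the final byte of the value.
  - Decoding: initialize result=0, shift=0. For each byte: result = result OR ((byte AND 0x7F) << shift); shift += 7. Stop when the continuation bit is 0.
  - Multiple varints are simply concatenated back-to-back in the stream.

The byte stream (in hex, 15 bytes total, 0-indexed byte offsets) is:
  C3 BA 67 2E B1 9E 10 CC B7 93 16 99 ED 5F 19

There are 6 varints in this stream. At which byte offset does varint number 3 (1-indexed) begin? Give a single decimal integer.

Answer: 4

Derivation:
  byte[0]=0xC3 cont=1 payload=0x43=67: acc |= 67<<0 -> acc=67 shift=7
  byte[1]=0xBA cont=1 payload=0x3A=58: acc |= 58<<7 -> acc=7491 shift=14
  byte[2]=0x67 cont=0 payload=0x67=103: acc |= 103<<14 -> acc=1695043 shift=21 [end]
Varint 1: bytes[0:3] = C3 BA 67 -> value 1695043 (3 byte(s))
  byte[3]=0x2E cont=0 payload=0x2E=46: acc |= 46<<0 -> acc=46 shift=7 [end]
Varint 2: bytes[3:4] = 2E -> value 46 (1 byte(s))
  byte[4]=0xB1 cont=1 payload=0x31=49: acc |= 49<<0 -> acc=49 shift=7
  byte[5]=0x9E cont=1 payload=0x1E=30: acc |= 30<<7 -> acc=3889 shift=14
  byte[6]=0x10 cont=0 payload=0x10=16: acc |= 16<<14 -> acc=266033 shift=21 [end]
Varint 3: bytes[4:7] = B1 9E 10 -> value 266033 (3 byte(s))
  byte[7]=0xCC cont=1 payload=0x4C=76: acc |= 76<<0 -> acc=76 shift=7
  byte[8]=0xB7 cont=1 payload=0x37=55: acc |= 55<<7 -> acc=7116 shift=14
  byte[9]=0x93 cont=1 payload=0x13=19: acc |= 19<<14 -> acc=318412 shift=21
  byte[10]=0x16 cont=0 payload=0x16=22: acc |= 22<<21 -> acc=46455756 shift=28 [end]
Varint 4: bytes[7:11] = CC B7 93 16 -> value 46455756 (4 byte(s))
  byte[11]=0x99 cont=1 payload=0x19=25: acc |= 25<<0 -> acc=25 shift=7
  byte[12]=0xED cont=1 payload=0x6D=109: acc |= 109<<7 -> acc=13977 shift=14
  byte[13]=0x5F cont=0 payload=0x5F=95: acc |= 95<<14 -> acc=1570457 shift=21 [end]
Varint 5: bytes[11:14] = 99 ED 5F -> value 1570457 (3 byte(s))
  byte[14]=0x19 cont=0 payload=0x19=25: acc |= 25<<0 -> acc=25 shift=7 [end]
Varint 6: bytes[14:15] = 19 -> value 25 (1 byte(s))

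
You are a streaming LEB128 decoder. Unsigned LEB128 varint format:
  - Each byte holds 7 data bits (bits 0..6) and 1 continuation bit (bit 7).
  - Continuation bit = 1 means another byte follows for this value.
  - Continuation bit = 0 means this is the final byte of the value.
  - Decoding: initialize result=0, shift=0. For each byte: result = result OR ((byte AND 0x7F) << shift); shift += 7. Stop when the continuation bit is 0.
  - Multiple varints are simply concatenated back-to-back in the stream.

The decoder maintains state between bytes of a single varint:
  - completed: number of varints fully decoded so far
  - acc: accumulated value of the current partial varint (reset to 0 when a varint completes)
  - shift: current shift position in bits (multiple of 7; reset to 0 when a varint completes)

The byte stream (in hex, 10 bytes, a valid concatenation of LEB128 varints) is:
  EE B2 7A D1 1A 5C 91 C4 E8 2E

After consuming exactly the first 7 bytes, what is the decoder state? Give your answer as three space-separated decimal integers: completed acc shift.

byte[0]=0xEE cont=1 payload=0x6E: acc |= 110<<0 -> completed=0 acc=110 shift=7
byte[1]=0xB2 cont=1 payload=0x32: acc |= 50<<7 -> completed=0 acc=6510 shift=14
byte[2]=0x7A cont=0 payload=0x7A: varint #1 complete (value=2005358); reset -> completed=1 acc=0 shift=0
byte[3]=0xD1 cont=1 payload=0x51: acc |= 81<<0 -> completed=1 acc=81 shift=7
byte[4]=0x1A cont=0 payload=0x1A: varint #2 complete (value=3409); reset -> completed=2 acc=0 shift=0
byte[5]=0x5C cont=0 payload=0x5C: varint #3 complete (value=92); reset -> completed=3 acc=0 shift=0
byte[6]=0x91 cont=1 payload=0x11: acc |= 17<<0 -> completed=3 acc=17 shift=7

Answer: 3 17 7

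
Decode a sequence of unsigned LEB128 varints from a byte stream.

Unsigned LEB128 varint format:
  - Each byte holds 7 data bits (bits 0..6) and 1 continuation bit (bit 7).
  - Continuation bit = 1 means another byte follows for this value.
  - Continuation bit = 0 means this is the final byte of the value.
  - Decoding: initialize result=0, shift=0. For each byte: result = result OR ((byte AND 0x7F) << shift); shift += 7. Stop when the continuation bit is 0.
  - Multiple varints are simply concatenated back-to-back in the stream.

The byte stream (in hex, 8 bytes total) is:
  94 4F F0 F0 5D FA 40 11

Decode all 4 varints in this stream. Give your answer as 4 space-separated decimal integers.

Answer: 10132 1538160 8314 17

Derivation:
  byte[0]=0x94 cont=1 payload=0x14=20: acc |= 20<<0 -> acc=20 shift=7
  byte[1]=0x4F cont=0 payload=0x4F=79: acc |= 79<<7 -> acc=10132 shift=14 [end]
Varint 1: bytes[0:2] = 94 4F -> value 10132 (2 byte(s))
  byte[2]=0xF0 cont=1 payload=0x70=112: acc |= 112<<0 -> acc=112 shift=7
  byte[3]=0xF0 cont=1 payload=0x70=112: acc |= 112<<7 -> acc=14448 shift=14
  byte[4]=0x5D cont=0 payload=0x5D=93: acc |= 93<<14 -> acc=1538160 shift=21 [end]
Varint 2: bytes[2:5] = F0 F0 5D -> value 1538160 (3 byte(s))
  byte[5]=0xFA cont=1 payload=0x7A=122: acc |= 122<<0 -> acc=122 shift=7
  byte[6]=0x40 cont=0 payload=0x40=64: acc |= 64<<7 -> acc=8314 shift=14 [end]
Varint 3: bytes[5:7] = FA 40 -> value 8314 (2 byte(s))
  byte[7]=0x11 cont=0 payload=0x11=17: acc |= 17<<0 -> acc=17 shift=7 [end]
Varint 4: bytes[7:8] = 11 -> value 17 (1 byte(s))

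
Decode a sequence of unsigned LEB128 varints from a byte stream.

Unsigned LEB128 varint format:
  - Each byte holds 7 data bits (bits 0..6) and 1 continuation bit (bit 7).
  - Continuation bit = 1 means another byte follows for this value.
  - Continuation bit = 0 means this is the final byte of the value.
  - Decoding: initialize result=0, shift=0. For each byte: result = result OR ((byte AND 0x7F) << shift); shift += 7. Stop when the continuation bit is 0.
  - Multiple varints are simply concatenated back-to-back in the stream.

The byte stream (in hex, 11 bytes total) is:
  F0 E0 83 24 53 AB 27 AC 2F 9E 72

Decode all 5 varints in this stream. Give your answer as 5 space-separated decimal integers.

  byte[0]=0xF0 cont=1 payload=0x70=112: acc |= 112<<0 -> acc=112 shift=7
  byte[1]=0xE0 cont=1 payload=0x60=96: acc |= 96<<7 -> acc=12400 shift=14
  byte[2]=0x83 cont=1 payload=0x03=3: acc |= 3<<14 -> acc=61552 shift=21
  byte[3]=0x24 cont=0 payload=0x24=36: acc |= 36<<21 -> acc=75559024 shift=28 [end]
Varint 1: bytes[0:4] = F0 E0 83 24 -> value 75559024 (4 byte(s))
  byte[4]=0x53 cont=0 payload=0x53=83: acc |= 83<<0 -> acc=83 shift=7 [end]
Varint 2: bytes[4:5] = 53 -> value 83 (1 byte(s))
  byte[5]=0xAB cont=1 payload=0x2B=43: acc |= 43<<0 -> acc=43 shift=7
  byte[6]=0x27 cont=0 payload=0x27=39: acc |= 39<<7 -> acc=5035 shift=14 [end]
Varint 3: bytes[5:7] = AB 27 -> value 5035 (2 byte(s))
  byte[7]=0xAC cont=1 payload=0x2C=44: acc |= 44<<0 -> acc=44 shift=7
  byte[8]=0x2F cont=0 payload=0x2F=47: acc |= 47<<7 -> acc=6060 shift=14 [end]
Varint 4: bytes[7:9] = AC 2F -> value 6060 (2 byte(s))
  byte[9]=0x9E cont=1 payload=0x1E=30: acc |= 30<<0 -> acc=30 shift=7
  byte[10]=0x72 cont=0 payload=0x72=114: acc |= 114<<7 -> acc=14622 shift=14 [end]
Varint 5: bytes[9:11] = 9E 72 -> value 14622 (2 byte(s))

Answer: 75559024 83 5035 6060 14622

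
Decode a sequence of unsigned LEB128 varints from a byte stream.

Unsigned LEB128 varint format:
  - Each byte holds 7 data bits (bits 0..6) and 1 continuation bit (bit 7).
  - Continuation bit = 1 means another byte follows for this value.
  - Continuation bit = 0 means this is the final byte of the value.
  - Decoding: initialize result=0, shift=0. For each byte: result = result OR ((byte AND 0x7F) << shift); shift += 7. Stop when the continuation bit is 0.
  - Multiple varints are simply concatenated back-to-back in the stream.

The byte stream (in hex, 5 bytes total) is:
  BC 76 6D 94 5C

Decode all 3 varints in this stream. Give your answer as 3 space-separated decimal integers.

  byte[0]=0xBC cont=1 payload=0x3C=60: acc |= 60<<0 -> acc=60 shift=7
  byte[1]=0x76 cont=0 payload=0x76=118: acc |= 118<<7 -> acc=15164 shift=14 [end]
Varint 1: bytes[0:2] = BC 76 -> value 15164 (2 byte(s))
  byte[2]=0x6D cont=0 payload=0x6D=109: acc |= 109<<0 -> acc=109 shift=7 [end]
Varint 2: bytes[2:3] = 6D -> value 109 (1 byte(s))
  byte[3]=0x94 cont=1 payload=0x14=20: acc |= 20<<0 -> acc=20 shift=7
  byte[4]=0x5C cont=0 payload=0x5C=92: acc |= 92<<7 -> acc=11796 shift=14 [end]
Varint 3: bytes[3:5] = 94 5C -> value 11796 (2 byte(s))

Answer: 15164 109 11796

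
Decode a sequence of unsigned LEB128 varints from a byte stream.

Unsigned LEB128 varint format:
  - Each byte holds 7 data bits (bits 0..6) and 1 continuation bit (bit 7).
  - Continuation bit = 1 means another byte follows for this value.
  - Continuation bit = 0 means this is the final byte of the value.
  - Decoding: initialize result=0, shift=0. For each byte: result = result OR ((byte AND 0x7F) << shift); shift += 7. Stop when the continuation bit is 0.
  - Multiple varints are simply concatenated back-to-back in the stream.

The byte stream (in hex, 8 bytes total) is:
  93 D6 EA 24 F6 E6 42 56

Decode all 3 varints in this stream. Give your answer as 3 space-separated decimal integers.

  byte[0]=0x93 cont=1 payload=0x13=19: acc |= 19<<0 -> acc=19 shift=7
  byte[1]=0xD6 cont=1 payload=0x56=86: acc |= 86<<7 -> acc=11027 shift=14
  byte[2]=0xEA cont=1 payload=0x6A=106: acc |= 106<<14 -> acc=1747731 shift=21
  byte[3]=0x24 cont=0 payload=0x24=36: acc |= 36<<21 -> acc=77245203 shift=28 [end]
Varint 1: bytes[0:4] = 93 D6 EA 24 -> value 77245203 (4 byte(s))
  byte[4]=0xF6 cont=1 payload=0x76=118: acc |= 118<<0 -> acc=118 shift=7
  byte[5]=0xE6 cont=1 payload=0x66=102: acc |= 102<<7 -> acc=13174 shift=14
  byte[6]=0x42 cont=0 payload=0x42=66: acc |= 66<<14 -> acc=1094518 shift=21 [end]
Varint 2: bytes[4:7] = F6 E6 42 -> value 1094518 (3 byte(s))
  byte[7]=0x56 cont=0 payload=0x56=86: acc |= 86<<0 -> acc=86 shift=7 [end]
Varint 3: bytes[7:8] = 56 -> value 86 (1 byte(s))

Answer: 77245203 1094518 86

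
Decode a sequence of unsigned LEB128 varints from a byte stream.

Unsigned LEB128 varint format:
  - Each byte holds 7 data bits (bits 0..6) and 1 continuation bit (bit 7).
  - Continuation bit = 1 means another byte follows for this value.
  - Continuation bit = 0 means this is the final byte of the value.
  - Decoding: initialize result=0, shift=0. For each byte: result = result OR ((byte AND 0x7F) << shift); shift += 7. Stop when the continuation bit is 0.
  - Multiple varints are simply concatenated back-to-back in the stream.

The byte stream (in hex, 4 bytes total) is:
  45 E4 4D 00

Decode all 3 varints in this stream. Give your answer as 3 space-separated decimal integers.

  byte[0]=0x45 cont=0 payload=0x45=69: acc |= 69<<0 -> acc=69 shift=7 [end]
Varint 1: bytes[0:1] = 45 -> value 69 (1 byte(s))
  byte[1]=0xE4 cont=1 payload=0x64=100: acc |= 100<<0 -> acc=100 shift=7
  byte[2]=0x4D cont=0 payload=0x4D=77: acc |= 77<<7 -> acc=9956 shift=14 [end]
Varint 2: bytes[1:3] = E4 4D -> value 9956 (2 byte(s))
  byte[3]=0x00 cont=0 payload=0x00=0: acc |= 0<<0 -> acc=0 shift=7 [end]
Varint 3: bytes[3:4] = 00 -> value 0 (1 byte(s))

Answer: 69 9956 0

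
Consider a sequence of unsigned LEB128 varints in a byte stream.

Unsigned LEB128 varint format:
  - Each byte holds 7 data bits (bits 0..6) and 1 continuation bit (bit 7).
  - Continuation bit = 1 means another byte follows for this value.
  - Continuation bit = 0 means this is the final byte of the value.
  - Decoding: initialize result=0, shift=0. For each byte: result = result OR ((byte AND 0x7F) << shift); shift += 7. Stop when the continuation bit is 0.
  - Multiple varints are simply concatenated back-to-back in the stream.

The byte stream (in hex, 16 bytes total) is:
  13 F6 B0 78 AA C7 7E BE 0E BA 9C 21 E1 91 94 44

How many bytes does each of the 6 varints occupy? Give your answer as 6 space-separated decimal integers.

  byte[0]=0x13 cont=0 payload=0x13=19: acc |= 19<<0 -> acc=19 shift=7 [end]
Varint 1: bytes[0:1] = 13 -> value 19 (1 byte(s))
  byte[1]=0xF6 cont=1 payload=0x76=118: acc |= 118<<0 -> acc=118 shift=7
  byte[2]=0xB0 cont=1 payload=0x30=48: acc |= 48<<7 -> acc=6262 shift=14
  byte[3]=0x78 cont=0 payload=0x78=120: acc |= 120<<14 -> acc=1972342 shift=21 [end]
Varint 2: bytes[1:4] = F6 B0 78 -> value 1972342 (3 byte(s))
  byte[4]=0xAA cont=1 payload=0x2A=42: acc |= 42<<0 -> acc=42 shift=7
  byte[5]=0xC7 cont=1 payload=0x47=71: acc |= 71<<7 -> acc=9130 shift=14
  byte[6]=0x7E cont=0 payload=0x7E=126: acc |= 126<<14 -> acc=2073514 shift=21 [end]
Varint 3: bytes[4:7] = AA C7 7E -> value 2073514 (3 byte(s))
  byte[7]=0xBE cont=1 payload=0x3E=62: acc |= 62<<0 -> acc=62 shift=7
  byte[8]=0x0E cont=0 payload=0x0E=14: acc |= 14<<7 -> acc=1854 shift=14 [end]
Varint 4: bytes[7:9] = BE 0E -> value 1854 (2 byte(s))
  byte[9]=0xBA cont=1 payload=0x3A=58: acc |= 58<<0 -> acc=58 shift=7
  byte[10]=0x9C cont=1 payload=0x1C=28: acc |= 28<<7 -> acc=3642 shift=14
  byte[11]=0x21 cont=0 payload=0x21=33: acc |= 33<<14 -> acc=544314 shift=21 [end]
Varint 5: bytes[9:12] = BA 9C 21 -> value 544314 (3 byte(s))
  byte[12]=0xE1 cont=1 payload=0x61=97: acc |= 97<<0 -> acc=97 shift=7
  byte[13]=0x91 cont=1 payload=0x11=17: acc |= 17<<7 -> acc=2273 shift=14
  byte[14]=0x94 cont=1 payload=0x14=20: acc |= 20<<14 -> acc=329953 shift=21
  byte[15]=0x44 cont=0 payload=0x44=68: acc |= 68<<21 -> acc=142936289 shift=28 [end]
Varint 6: bytes[12:16] = E1 91 94 44 -> value 142936289 (4 byte(s))

Answer: 1 3 3 2 3 4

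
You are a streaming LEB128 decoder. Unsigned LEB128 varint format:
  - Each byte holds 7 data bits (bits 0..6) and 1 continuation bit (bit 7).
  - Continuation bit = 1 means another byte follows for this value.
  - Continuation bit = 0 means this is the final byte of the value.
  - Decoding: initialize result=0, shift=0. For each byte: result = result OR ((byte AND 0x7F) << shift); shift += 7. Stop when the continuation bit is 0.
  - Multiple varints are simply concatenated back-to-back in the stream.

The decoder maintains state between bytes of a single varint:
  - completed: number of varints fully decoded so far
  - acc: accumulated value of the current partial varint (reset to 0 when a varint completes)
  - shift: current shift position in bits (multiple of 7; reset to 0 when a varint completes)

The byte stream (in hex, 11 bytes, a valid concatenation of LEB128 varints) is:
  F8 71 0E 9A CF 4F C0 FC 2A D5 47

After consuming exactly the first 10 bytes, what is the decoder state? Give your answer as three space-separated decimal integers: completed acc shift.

byte[0]=0xF8 cont=1 payload=0x78: acc |= 120<<0 -> completed=0 acc=120 shift=7
byte[1]=0x71 cont=0 payload=0x71: varint #1 complete (value=14584); reset -> completed=1 acc=0 shift=0
byte[2]=0x0E cont=0 payload=0x0E: varint #2 complete (value=14); reset -> completed=2 acc=0 shift=0
byte[3]=0x9A cont=1 payload=0x1A: acc |= 26<<0 -> completed=2 acc=26 shift=7
byte[4]=0xCF cont=1 payload=0x4F: acc |= 79<<7 -> completed=2 acc=10138 shift=14
byte[5]=0x4F cont=0 payload=0x4F: varint #3 complete (value=1304474); reset -> completed=3 acc=0 shift=0
byte[6]=0xC0 cont=1 payload=0x40: acc |= 64<<0 -> completed=3 acc=64 shift=7
byte[7]=0xFC cont=1 payload=0x7C: acc |= 124<<7 -> completed=3 acc=15936 shift=14
byte[8]=0x2A cont=0 payload=0x2A: varint #4 complete (value=704064); reset -> completed=4 acc=0 shift=0
byte[9]=0xD5 cont=1 payload=0x55: acc |= 85<<0 -> completed=4 acc=85 shift=7

Answer: 4 85 7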